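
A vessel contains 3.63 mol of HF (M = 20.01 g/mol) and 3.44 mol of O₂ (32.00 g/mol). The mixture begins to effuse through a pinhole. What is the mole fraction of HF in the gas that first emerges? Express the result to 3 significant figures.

Each component's effusion rate ∝ (its partial pressure)·(1/√M) ∝ n_i/√M_i.
Mole fraction of HF in the effusate = (n_HF/√M_HF) / (n_HF/√M_HF + n_O₂/√M_O₂)
= (3.63/√20.01) / (3.63/√20.01 + 3.44/√32.00) = 0.8115/(0.8115 + 0.6081) = 0.572.

0.572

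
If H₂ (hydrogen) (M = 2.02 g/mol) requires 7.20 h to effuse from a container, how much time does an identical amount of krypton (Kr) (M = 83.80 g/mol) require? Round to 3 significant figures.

46.4 h

By Graham's law, t_Kr/t_H₂ = √(M_Kr/M_H₂) = √(83.80/2.02) = √41.49 = 6.441.
So the time for Kr is 7.20 × 6.441 = 46.4 h.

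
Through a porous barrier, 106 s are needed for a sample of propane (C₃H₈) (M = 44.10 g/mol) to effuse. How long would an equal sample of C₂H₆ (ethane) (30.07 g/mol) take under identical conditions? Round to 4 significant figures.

87.53 s

From Graham's law, t_C₂H₆/t_C₃H₈ = √(M_C₂H₆/M_C₃H₈) = √(30.07/44.10) = √0.6819 = 0.8257.
So the time for C₂H₆ is 106 × 0.8257 = 87.53 s.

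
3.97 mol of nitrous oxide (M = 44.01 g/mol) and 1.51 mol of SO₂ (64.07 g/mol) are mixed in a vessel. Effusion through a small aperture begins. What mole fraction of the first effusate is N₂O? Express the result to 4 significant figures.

0.7603

The effusion rate of species i is ∝ p_i/√M_i ∝ n_i/√M_i.
Mole fraction of N₂O in the effusate = (n_N₂O/√M_N₂O) / (n_N₂O/√M_N₂O + n_SO₂/√M_SO₂)
= (3.97/√44.01) / (3.97/√44.01 + 1.51/√64.07) = 0.5984/(0.5984 + 0.1886) = 0.7603.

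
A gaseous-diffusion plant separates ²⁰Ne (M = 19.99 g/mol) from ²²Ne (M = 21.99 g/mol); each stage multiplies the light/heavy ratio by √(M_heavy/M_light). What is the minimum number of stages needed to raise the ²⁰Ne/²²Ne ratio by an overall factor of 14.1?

56

Per stage α = (21.99/19.99)^(1/2) = 1.10005^0.5, giving ln α = 0.04768.
Need α^N ≥ 14.1 ⇒ N ≥ ln(14.1) / ln α = 2.646 / 0.04768 = 55.50.
Rounding up, N = 56 stages.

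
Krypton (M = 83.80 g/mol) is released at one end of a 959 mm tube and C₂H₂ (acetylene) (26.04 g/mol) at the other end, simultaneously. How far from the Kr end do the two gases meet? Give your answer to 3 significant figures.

343 mm

Distances travelled in equal time are proportional to diffusion rates, so d_Kr/d_C₂H₂ = √(M_C₂H₂/M_Kr) = √(26.04/83.80) = 0.5574.
With d_Kr + d_C₂H₂ = 959 mm, d_C₂H₂ = 959/(1 + 0.5574) = 615.8 mm.
d_Kr = 959 − 615.8 = 343 mm.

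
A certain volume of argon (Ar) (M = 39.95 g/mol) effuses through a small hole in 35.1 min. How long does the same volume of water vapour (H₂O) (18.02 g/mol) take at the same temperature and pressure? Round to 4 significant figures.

Using Graham's law: t_H₂O/t_Ar = √(M_H₂O/M_Ar) = √(18.02/39.95) = √0.4511 = 0.6716.
So the time for H₂O is 35.1 × 0.6716 = 23.57 min.

23.57 min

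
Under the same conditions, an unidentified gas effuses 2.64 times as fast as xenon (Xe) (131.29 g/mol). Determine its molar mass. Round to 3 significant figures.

18.8 g/mol

By Graham's law, rate_X/rate_Xe = √(M_Xe/M_X).
2.64 = √(131.29/M_X)
M_X = 131.29 / 2.64² = 131.29 / 6.970 = 18.8 g/mol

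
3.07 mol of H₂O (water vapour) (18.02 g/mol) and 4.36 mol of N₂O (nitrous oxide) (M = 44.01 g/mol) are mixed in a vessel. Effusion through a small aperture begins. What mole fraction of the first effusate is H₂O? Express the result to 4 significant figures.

Each component's effusion rate ∝ (its partial pressure)·(1/√M) ∝ n_i/√M_i.
So x_H₂O in the escaping gas = (n_H₂O/√M_H₂O) / Σ(n_i/√M_i)
= (3.07/√18.02) / (3.07/√18.02 + 4.36/√44.01) = 0.7232/(0.7232 + 0.6572) = 0.5239.

0.5239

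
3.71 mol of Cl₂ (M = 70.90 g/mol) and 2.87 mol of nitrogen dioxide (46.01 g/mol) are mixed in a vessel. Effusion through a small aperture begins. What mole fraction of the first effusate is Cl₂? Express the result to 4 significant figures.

0.5101

Each component's effusion rate ∝ (its partial pressure)·(1/√M) ∝ n_i/√M_i.
So x_Cl₂ in the escaping gas = (n_Cl₂/√M_Cl₂) / Σ(n_i/√M_i)
= (3.71/√70.90) / (3.71/√70.90 + 2.87/√46.01) = 0.4406/(0.4406 + 0.4231) = 0.5101.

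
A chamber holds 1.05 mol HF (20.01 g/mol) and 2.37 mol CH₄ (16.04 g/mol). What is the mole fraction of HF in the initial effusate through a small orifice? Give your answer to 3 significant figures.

0.284

Each component's effusion rate ∝ (its partial pressure)·(1/√M) ∝ n_i/√M_i.
x_HF(eff) = (n_HF/√M_HF) / (n_HF/√M_HF + n_CH₄/√M_CH₄)
= (1.05/√20.01) / (1.05/√20.01 + 2.37/√16.04) = 0.2347/(0.2347 + 0.5918) = 0.284.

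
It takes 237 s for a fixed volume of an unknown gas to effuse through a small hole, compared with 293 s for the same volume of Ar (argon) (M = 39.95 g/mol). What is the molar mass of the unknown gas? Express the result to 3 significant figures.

26.1 g/mol

Using Graham's law: t_X/t_Ar = √(M_X/M_Ar).
237/293 = 0.8089 = √(M_X/39.95)
M_X = 39.95 × 0.8089² = 39.95 × 0.6543 = 26.1 g/mol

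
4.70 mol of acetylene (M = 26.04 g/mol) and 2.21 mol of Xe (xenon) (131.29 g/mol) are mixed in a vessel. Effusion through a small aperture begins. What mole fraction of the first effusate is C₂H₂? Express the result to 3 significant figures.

0.827

Effusion rate of each component ∝ n_i/√M_i (partial pressure × 1/√M).
x_C₂H₂(eff) = (n_C₂H₂/√M_C₂H₂) / (n_C₂H₂/√M_C₂H₂ + n_Xe/√M_Xe)
= (4.70/√26.04) / (4.70/√26.04 + 2.21/√131.29) = 0.9210/(0.9210 + 0.1929) = 0.827.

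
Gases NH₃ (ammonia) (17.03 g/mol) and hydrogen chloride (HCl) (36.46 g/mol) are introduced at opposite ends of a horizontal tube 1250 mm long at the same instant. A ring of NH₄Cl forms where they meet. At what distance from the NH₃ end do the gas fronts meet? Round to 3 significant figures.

743 mm

The fronts meet when d_NH₃ + d_HCl = L with d_NH₃/d_HCl = √(M_HCl/M_NH₃) (Graham's law). Here √(M_HCl/M_NH₃) = √(36.46/17.03) = 1.463.
With d_NH₃ + d_HCl = 1250 mm, d_HCl = 1250/(1 + 1.463) = 507.5 mm.
d_NH₃ = 1250 − 507.5 = 743 mm.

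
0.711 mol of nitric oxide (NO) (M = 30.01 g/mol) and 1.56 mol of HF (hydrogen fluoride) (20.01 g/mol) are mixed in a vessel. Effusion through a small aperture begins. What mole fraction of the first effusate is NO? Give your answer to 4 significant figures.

0.2712

Effusion rate of each component ∝ n_i/√M_i (partial pressure × 1/√M).
Mole fraction of NO in the effusate = (n_NO/√M_NO) / (n_NO/√M_NO + n_HF/√M_HF)
= (0.711/√30.01) / (0.711/√30.01 + 1.56/√20.01) = 0.1298/(0.1298 + 0.3487) = 0.2712.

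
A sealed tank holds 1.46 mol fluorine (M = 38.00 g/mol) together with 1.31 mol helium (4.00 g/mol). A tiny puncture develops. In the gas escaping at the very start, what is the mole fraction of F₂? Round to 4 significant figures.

0.2656

Rate_i ∝ x_i/√M_i (Graham's law weighted by mole fraction), so the effusate composition follows n_i/√M_i.
Mole fraction of F₂ in the effusate = (n_F₂/√M_F₂) / (n_F₂/√M_F₂ + n_He/√M_He)
= (1.46/√38.00) / (1.46/√38.00 + 1.31/√4.00) = 0.2368/(0.2368 + 0.6550) = 0.2656.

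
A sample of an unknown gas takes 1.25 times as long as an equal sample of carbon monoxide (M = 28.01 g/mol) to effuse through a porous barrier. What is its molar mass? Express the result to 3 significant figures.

43.8 g/mol

Graham's law gives t_X/t_CO = √(M_X/M_CO).
1.25 = √(M_X/28.01)
M_X = 28.01 × 1.25² = 28.01 × 1.562 = 43.8 g/mol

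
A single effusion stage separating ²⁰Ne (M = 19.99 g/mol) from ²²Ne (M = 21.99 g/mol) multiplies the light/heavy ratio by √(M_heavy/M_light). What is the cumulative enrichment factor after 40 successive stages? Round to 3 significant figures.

After 40 stages the ratio has grown by (√(21.99/19.99))^40 = (21.99/19.99)^(40/2).
= 1.10005^20 = 6.73.

6.73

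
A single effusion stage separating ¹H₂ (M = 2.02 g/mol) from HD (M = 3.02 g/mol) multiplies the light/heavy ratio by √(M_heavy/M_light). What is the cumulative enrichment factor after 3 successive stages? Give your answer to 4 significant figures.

1.828

Overall factor = α^3 with α = √(3.02/2.02), i.e. (3.02/2.02)^(3/2).
= 1.49505^(3/2) = 1.828.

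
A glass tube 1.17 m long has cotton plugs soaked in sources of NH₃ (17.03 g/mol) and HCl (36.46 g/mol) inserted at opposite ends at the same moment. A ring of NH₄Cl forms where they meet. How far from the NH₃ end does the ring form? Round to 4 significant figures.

0.6950 m

Distances travelled in equal time are proportional to diffusion rates, so d_NH₃/d_HCl = √(M_HCl/M_NH₃) = √(36.46/17.03) = 1.463.
With d_NH₃ + d_HCl = 1.17 m, d_HCl = 1.17/(1 + 1.463) = 0.4750 m.
d_NH₃ = 1.17 − 0.4750 = 0.6950 m.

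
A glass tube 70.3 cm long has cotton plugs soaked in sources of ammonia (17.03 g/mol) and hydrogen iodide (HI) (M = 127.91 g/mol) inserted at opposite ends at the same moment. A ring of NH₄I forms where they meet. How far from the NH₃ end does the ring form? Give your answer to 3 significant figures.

51.5 cm

The fronts meet when d_NH₃ + d_HI = L with d_NH₃/d_HI = √(M_HI/M_NH₃) (Graham's law). Here √(M_HI/M_NH₃) = √(127.91/17.03) = 2.741.
With d_NH₃ + d_HI = 70.3 cm, d_HI = 70.3/(1 + 2.741) = 18.79 cm.
d_NH₃ = 70.3 − 18.79 = 51.5 cm.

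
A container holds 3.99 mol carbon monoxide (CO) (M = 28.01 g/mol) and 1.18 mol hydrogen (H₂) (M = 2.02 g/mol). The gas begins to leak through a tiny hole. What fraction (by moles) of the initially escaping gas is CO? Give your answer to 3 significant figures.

0.476

Effusion rate of each component ∝ n_i/√M_i (partial pressure × 1/√M).
x_CO(eff) = (n_CO/√M_CO) / (n_CO/√M_CO + n_H₂/√M_H₂)
= (3.99/√28.01) / (3.99/√28.01 + 1.18/√2.02) = 0.7539/(0.7539 + 0.8302) = 0.476.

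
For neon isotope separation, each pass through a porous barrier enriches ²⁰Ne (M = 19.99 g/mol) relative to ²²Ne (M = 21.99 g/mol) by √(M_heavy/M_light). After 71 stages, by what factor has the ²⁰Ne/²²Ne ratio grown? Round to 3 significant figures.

29.5

The single-stage factor is √(M_heavy/M_light), so 71 stages give [√(21.99/19.99)]^71 = (21.99/19.99)^(71/2).
= 1.10005^(71/2) = 29.5.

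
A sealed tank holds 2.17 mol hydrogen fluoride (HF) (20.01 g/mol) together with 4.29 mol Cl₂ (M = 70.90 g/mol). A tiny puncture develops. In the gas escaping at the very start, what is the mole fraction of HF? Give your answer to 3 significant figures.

0.488

The effusion rate of species i is ∝ p_i/√M_i ∝ n_i/√M_i.
So x_HF in the escaping gas = (n_HF/√M_HF) / Σ(n_i/√M_i)
= (2.17/√20.01) / (2.17/√20.01 + 4.29/√70.90) = 0.4851/(0.4851 + 0.5095) = 0.488.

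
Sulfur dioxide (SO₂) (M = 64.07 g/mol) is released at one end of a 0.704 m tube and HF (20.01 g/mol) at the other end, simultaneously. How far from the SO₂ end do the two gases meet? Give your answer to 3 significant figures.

0.252 m

The fronts meet when d_SO₂ + d_HF = L with d_SO₂/d_HF = √(M_HF/M_SO₂) (Graham's law). Here √(M_HF/M_SO₂) = √(20.01/64.07) = 0.5589.
With d_SO₂ + d_HF = 0.704 m, d_HF = 0.704/(1 + 0.5589) = 0.4516 m.
d_SO₂ = 0.704 − 0.4516 = 0.252 m.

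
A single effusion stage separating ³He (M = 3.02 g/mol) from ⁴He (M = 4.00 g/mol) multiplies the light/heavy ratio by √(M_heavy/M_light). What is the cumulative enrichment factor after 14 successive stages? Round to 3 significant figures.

7.15

Overall factor = α^14 with α = √(4.00/3.02), i.e. (4.00/3.02)^(14/2).
= 1.32450^7 = 7.15.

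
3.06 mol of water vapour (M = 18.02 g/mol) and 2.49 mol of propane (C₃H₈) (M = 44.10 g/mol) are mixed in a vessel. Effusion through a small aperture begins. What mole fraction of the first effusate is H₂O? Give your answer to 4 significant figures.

0.6578

Each component's effusion rate ∝ (its partial pressure)·(1/√M) ∝ n_i/√M_i.
So x_H₂O in the escaping gas = (n_H₂O/√M_H₂O) / Σ(n_i/√M_i)
= (3.06/√18.02) / (3.06/√18.02 + 2.49/√44.10) = 0.7208/(0.7208 + 0.3750) = 0.6578.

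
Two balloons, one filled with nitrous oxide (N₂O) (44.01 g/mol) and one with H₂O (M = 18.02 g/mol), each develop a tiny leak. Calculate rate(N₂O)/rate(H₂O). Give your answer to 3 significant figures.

0.640

Using Graham's law: rate_N₂O/rate_H₂O = √(M_H₂O/M_N₂O) = √(18.02/44.01) = √0.4095 = 0.640.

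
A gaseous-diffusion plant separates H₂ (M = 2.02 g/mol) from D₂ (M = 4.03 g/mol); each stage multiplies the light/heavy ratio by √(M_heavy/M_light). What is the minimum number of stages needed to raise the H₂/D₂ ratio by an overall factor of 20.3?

Single-stage factor α = √(4.03/2.02), so ln α = ½ ln(1.99505) = 0.3453.
Need α^N ≥ 20.3 ⇒ N ≥ ln(20.3) / ln α = 3.011 / 0.3453 = 8.72.
So at least 9 stages are needed.

9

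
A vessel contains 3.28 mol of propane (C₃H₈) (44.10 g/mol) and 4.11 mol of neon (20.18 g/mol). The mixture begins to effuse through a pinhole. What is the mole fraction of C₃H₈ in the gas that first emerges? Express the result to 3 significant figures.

The effusion rate of species i is ∝ p_i/√M_i ∝ n_i/√M_i.
x_C₃H₈(eff) = (n_C₃H₈/√M_C₃H₈) / (n_C₃H₈/√M_C₃H₈ + n_Ne/√M_Ne)
= (3.28/√44.10) / (3.28/√44.10 + 4.11/√20.18) = 0.4939/(0.4939 + 0.9149) = 0.351.

0.351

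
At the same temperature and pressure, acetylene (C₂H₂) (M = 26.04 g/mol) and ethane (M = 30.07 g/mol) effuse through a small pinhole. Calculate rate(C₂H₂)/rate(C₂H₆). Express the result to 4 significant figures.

Using Graham's law: rate_C₂H₂/rate_C₂H₆ = √(M_C₂H₆/M_C₂H₂) = √(30.07/26.04) = √1.155 = 1.075.

1.075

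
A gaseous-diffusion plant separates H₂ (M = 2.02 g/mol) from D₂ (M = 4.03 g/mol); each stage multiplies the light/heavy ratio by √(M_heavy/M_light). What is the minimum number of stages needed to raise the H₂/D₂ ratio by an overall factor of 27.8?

10

With α = √(4.03/2.02) per stage, ln α = ½ ln(1.99505) = 0.3453.
Need α^N ≥ 27.8 ⇒ N ≥ ln(27.8) / ln α = 3.325 / 0.3453 = 9.63.
Minimum whole number of stages: N = 10.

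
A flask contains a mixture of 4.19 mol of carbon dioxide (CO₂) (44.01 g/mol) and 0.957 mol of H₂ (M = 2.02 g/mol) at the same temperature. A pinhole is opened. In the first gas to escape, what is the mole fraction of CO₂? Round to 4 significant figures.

0.4840

Each component's effusion rate ∝ (its partial pressure)·(1/√M) ∝ n_i/√M_i.
Mole fraction of CO₂ in the effusate = (n_CO₂/√M_CO₂) / (n_CO₂/√M_CO₂ + n_H₂/√M_H₂)
= (4.19/√44.01) / (4.19/√44.01 + 0.957/√2.02) = 0.6316/(0.6316 + 0.6733) = 0.4840.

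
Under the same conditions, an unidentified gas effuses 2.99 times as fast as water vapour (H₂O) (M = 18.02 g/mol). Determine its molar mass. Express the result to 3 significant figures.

2.02 g/mol

Using Graham's law: rate_X/rate_H₂O = √(M_H₂O/M_X).
2.99 = √(18.02/M_X)
M_X = 18.02 / 2.99² = 18.02 / 8.940 = 2.02 g/mol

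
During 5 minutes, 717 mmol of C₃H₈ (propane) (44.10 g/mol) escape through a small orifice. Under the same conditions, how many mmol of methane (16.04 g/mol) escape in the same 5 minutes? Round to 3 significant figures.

1190 mmol

Since effusion rate ∝ 1/√M, rate_CH₄/rate_C₃H₈ = √(M_C₃H₈/M_CH₄) = √(44.10/16.04) = √2.749 = 1.658.
So the amount for CH₄ is 717 × 1.658 = 1190 mmol.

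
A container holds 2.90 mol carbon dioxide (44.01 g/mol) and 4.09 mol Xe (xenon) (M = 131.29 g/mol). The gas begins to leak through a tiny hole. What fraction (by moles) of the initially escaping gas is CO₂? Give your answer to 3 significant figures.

0.550

The effusion rate of species i is ∝ p_i/√M_i ∝ n_i/√M_i.
Mole fraction of CO₂ in the effusate = (n_CO₂/√M_CO₂) / (n_CO₂/√M_CO₂ + n_Xe/√M_Xe)
= (2.90/√44.01) / (2.90/√44.01 + 4.09/√131.29) = 0.4371/(0.4371 + 0.3570) = 0.550.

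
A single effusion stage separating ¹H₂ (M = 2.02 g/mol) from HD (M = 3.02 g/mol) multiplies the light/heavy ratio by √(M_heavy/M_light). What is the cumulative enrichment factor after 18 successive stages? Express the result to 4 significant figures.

The single-stage factor is √(M_heavy/M_light), so 18 stages give [√(3.02/2.02)]^18 = (3.02/2.02)^(18/2).
= 1.49505^9 = 37.32.

37.32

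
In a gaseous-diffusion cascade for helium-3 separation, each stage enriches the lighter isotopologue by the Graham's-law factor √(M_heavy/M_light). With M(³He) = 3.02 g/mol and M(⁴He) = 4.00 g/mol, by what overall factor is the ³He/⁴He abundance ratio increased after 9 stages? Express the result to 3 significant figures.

Overall factor = α^9 with α = √(4.00/3.02), i.e. (4.00/3.02)^(9/2).
= 1.32450^(9/2) = 3.54.

3.54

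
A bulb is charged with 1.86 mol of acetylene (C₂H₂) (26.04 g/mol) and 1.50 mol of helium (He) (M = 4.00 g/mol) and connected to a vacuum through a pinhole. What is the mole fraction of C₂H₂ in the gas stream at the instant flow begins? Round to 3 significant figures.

Effusion rate of each component ∝ n_i/√M_i (partial pressure × 1/√M).
So x_C₂H₂ in the escaping gas = (n_C₂H₂/√M_C₂H₂) / Σ(n_i/√M_i)
= (1.86/√26.04) / (1.86/√26.04 + 1.50/√4.00) = 0.3645/(0.3645 + 0.7500) = 0.327.

0.327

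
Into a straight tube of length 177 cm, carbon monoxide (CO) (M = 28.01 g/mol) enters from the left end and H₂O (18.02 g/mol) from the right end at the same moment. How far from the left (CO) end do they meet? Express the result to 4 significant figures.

Distances travelled in equal time are proportional to diffusion rates, so d_CO/d_H₂O = √(M_H₂O/M_CO) = √(18.02/28.01) = 0.8021.
With d_CO + d_H₂O = 177 cm, d_H₂O = 177/(1 + 0.8021) = 98.22 cm.
d_CO = 177 − 98.22 = 78.78 cm.

78.78 cm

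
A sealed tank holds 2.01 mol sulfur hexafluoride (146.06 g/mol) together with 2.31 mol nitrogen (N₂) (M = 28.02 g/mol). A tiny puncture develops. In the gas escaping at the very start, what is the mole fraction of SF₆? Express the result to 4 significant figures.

0.2759

Each component's effusion rate ∝ (its partial pressure)·(1/√M) ∝ n_i/√M_i.
So x_SF₆ in the escaping gas = (n_SF₆/√M_SF₆) / Σ(n_i/√M_i)
= (2.01/√146.06) / (2.01/√146.06 + 2.31/√28.02) = 0.1663/(0.1663 + 0.4364) = 0.2759.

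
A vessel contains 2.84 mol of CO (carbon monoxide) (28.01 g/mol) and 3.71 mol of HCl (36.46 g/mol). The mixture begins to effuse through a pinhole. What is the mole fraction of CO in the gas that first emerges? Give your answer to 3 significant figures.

0.466

Effusion rate of each component ∝ n_i/√M_i (partial pressure × 1/√M).
x_CO(eff) = (n_CO/√M_CO) / (n_CO/√M_CO + n_HCl/√M_HCl)
= (2.84/√28.01) / (2.84/√28.01 + 3.71/√36.46) = 0.5366/(0.5366 + 0.6144) = 0.466.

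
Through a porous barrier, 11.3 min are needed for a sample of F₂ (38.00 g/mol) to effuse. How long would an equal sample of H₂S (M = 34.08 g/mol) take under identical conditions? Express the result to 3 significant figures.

From Graham's law, t_H₂S/t_F₂ = √(M_H₂S/M_F₂) = √(34.08/38.00) = √0.8968 = 0.9470.
So the time for H₂S is 11.3 × 0.9470 = 10.7 min.

10.7 min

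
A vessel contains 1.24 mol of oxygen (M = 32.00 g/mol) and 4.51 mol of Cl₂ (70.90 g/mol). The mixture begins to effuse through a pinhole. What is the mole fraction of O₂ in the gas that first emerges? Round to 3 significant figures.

Effusion rate of each component ∝ n_i/√M_i (partial pressure × 1/√M).
Mole fraction of O₂ in the effusate = (n_O₂/√M_O₂) / (n_O₂/√M_O₂ + n_Cl₂/√M_Cl₂)
= (1.24/√32.00) / (1.24/√32.00 + 4.51/√70.90) = 0.2192/(0.2192 + 0.5356) = 0.290.

0.290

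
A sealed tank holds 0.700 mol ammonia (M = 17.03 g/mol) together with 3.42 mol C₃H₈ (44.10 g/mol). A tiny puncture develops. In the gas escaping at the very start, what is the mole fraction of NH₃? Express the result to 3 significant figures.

0.248

Effusion rate of each component ∝ n_i/√M_i (partial pressure × 1/√M).
Mole fraction of NH₃ in the effusate = (n_NH₃/√M_NH₃) / (n_NH₃/√M_NH₃ + n_C₃H₈/√M_C₃H₈)
= (0.700/√17.03) / (0.700/√17.03 + 3.42/√44.10) = 0.1696/(0.1696 + 0.5150) = 0.248.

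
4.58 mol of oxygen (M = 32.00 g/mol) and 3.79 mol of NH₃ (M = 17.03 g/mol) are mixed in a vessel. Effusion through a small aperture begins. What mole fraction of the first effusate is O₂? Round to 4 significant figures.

0.4685

Effusion rate of each component ∝ n_i/√M_i (partial pressure × 1/√M).
So x_O₂ in the escaping gas = (n_O₂/√M_O₂) / Σ(n_i/√M_i)
= (4.58/√32.00) / (4.58/√32.00 + 3.79/√17.03) = 0.8096/(0.8096 + 0.9184) = 0.4685.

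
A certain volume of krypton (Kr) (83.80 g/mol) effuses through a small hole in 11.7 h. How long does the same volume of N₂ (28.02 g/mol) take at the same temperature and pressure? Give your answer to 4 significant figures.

Since effusion rate ∝ 1/√M, t_N₂/t_Kr = √(M_N₂/M_Kr) = √(28.02/83.80) = √0.3344 = 0.5782.
So the time for N₂ is 11.7 × 0.5782 = 6.765 h.

6.765 h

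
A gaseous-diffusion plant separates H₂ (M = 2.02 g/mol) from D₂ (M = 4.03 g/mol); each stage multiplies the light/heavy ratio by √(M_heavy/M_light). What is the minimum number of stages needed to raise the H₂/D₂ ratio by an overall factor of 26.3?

10

Single-stage factor α = √(4.03/2.02), so ln α = ½ ln(1.99505) = 0.3453.
Need α^N ≥ 26.3 ⇒ N ≥ ln(26.3) / ln α = 3.270 / 0.3453 = 9.47.
Minimum whole number of stages: N = 10.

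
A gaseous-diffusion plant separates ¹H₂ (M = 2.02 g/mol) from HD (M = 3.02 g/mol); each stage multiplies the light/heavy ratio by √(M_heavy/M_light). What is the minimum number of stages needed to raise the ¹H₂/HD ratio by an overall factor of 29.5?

With α = √(3.02/2.02) per stage, ln α = ½ ln(1.49505) = 0.2011.
Need α^N ≥ 29.5 ⇒ N ≥ ln(29.5) / ln α = 3.384 / 0.2011 = 16.83.
Minimum whole number of stages: N = 17.

17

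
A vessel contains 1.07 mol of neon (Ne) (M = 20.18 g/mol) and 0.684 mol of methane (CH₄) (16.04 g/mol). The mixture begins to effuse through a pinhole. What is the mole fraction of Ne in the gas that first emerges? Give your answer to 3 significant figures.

0.582

Rate_i ∝ x_i/√M_i (Graham's law weighted by mole fraction), so the effusate composition follows n_i/√M_i.
x_Ne(eff) = (n_Ne/√M_Ne) / (n_Ne/√M_Ne + n_CH₄/√M_CH₄)
= (1.07/√20.18) / (1.07/√20.18 + 0.684/√16.04) = 0.2382/(0.2382 + 0.1708) = 0.582.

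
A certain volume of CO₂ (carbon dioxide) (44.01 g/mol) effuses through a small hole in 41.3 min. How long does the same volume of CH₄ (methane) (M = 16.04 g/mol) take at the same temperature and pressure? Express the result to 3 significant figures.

24.9 min

Using Graham's law: t_CH₄/t_CO₂ = √(M_CH₄/M_CO₂) = √(16.04/44.01) = √0.3645 = 0.6037.
So the time for CH₄ is 41.3 × 0.6037 = 24.9 min.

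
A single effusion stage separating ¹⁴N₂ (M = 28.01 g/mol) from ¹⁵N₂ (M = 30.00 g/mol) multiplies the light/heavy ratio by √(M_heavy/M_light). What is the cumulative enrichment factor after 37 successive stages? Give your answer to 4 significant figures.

3.560

Each stage multiplies the ratio by α = √(30.00/28.01), so after 37 stages the overall factor is α^37 = (30.00/28.01)^(37/2).
= 1.07105^(37/2) = 3.560.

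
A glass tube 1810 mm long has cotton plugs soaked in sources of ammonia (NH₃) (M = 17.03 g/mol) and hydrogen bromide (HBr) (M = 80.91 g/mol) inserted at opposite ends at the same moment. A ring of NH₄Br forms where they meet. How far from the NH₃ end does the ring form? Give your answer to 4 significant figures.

Graham's law gives d_NH₃/d_HBr = rate_NH₃/rate_HBr = √(M_HBr/M_NH₃) = √(80.91/17.03) = 2.180.
With d_NH₃ + d_HBr = 1810 mm, d_HBr = 1810/(1 + 2.180) = 569.2 mm.
d_NH₃ = 1810 − 569.2 = 1241 mm.

1241 mm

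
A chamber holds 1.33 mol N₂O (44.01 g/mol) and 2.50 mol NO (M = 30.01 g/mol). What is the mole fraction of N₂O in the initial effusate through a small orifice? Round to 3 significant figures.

The effusion rate of species i is ∝ p_i/√M_i ∝ n_i/√M_i.
x_N₂O(eff) = (n_N₂O/√M_N₂O) / (n_N₂O/√M_N₂O + n_NO/√M_NO)
= (1.33/√44.01) / (1.33/√44.01 + 2.50/√30.01) = 0.2005/(0.2005 + 0.4564) = 0.305.

0.305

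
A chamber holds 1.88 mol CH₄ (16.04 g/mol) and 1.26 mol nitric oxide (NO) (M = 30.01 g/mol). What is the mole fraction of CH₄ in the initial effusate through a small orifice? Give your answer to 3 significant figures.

0.671

Rate_i ∝ x_i/√M_i (Graham's law weighted by mole fraction), so the effusate composition follows n_i/√M_i.
x_CH₄(eff) = (n_CH₄/√M_CH₄) / (n_CH₄/√M_CH₄ + n_NO/√M_NO)
= (1.88/√16.04) / (1.88/√16.04 + 1.26/√30.01) = 0.4694/(0.4694 + 0.2300) = 0.671.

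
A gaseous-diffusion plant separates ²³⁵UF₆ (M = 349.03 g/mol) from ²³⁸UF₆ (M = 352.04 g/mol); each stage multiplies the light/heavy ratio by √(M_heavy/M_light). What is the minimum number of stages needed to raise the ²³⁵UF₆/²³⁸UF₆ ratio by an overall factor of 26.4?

With α = √(352.04/349.03) per stage, ln α = ½ ln(1.00862) = 0.004293.
Need α^N ≥ 26.4 ⇒ N ≥ ln(26.4) / ln α = 3.273 / 0.004293 = 762.41.
Rounding up, N = 763 stages.

763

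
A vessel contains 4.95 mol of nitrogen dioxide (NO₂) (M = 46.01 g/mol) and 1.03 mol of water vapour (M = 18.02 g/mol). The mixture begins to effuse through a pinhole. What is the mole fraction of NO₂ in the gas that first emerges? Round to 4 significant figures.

0.7505

Effusion rate of each component ∝ n_i/√M_i (partial pressure × 1/√M).
x_NO₂(eff) = (n_NO₂/√M_NO₂) / (n_NO₂/√M_NO₂ + n_H₂O/√M_H₂O)
= (4.95/√46.01) / (4.95/√46.01 + 1.03/√18.02) = 0.7298/(0.7298 + 0.2426) = 0.7505.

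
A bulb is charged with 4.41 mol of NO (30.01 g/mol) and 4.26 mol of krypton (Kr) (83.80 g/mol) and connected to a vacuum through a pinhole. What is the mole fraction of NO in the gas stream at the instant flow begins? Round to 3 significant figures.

The effusion rate of species i is ∝ p_i/√M_i ∝ n_i/√M_i.
x_NO(eff) = (n_NO/√M_NO) / (n_NO/√M_NO + n_Kr/√M_Kr)
= (4.41/√30.01) / (4.41/√30.01 + 4.26/√83.80) = 0.8050/(0.8050 + 0.4654) = 0.634.

0.634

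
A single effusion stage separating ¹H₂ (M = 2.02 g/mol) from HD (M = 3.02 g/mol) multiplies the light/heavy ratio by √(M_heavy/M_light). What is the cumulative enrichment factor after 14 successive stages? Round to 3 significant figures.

Overall factor = α^14 with α = √(3.02/2.02), i.e. (3.02/2.02)^(14/2).
= 1.49505^7 = 16.7.

16.7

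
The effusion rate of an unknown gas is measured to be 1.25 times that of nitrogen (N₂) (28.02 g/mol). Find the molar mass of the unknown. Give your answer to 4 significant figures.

From Graham's law, rate_X/rate_N₂ = √(M_N₂/M_X).
1.25 = √(28.02/M_X)
M_X = 28.02 / 1.25² = 28.02 / 1.562 = 17.93 g/mol

17.93 g/mol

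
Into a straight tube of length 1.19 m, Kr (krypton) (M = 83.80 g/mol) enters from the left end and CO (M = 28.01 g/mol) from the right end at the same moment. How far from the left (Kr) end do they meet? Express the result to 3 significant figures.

Graham's law gives d_Kr/d_CO = rate_Kr/rate_CO = √(M_CO/M_Kr) = √(28.01/83.80) = 0.5781.
With d_Kr + d_CO = 1.19 m, d_CO = 1.19/(1 + 0.5781) = 0.7541 m.
d_Kr = 1.19 − 0.7541 = 0.436 m.

0.436 m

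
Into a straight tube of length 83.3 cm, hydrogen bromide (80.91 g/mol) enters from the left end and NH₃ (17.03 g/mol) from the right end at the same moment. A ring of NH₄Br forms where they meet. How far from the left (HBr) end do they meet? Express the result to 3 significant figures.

26.2 cm

The fronts meet when d_HBr + d_NH₃ = L with d_HBr/d_NH₃ = √(M_NH₃/M_HBr) (Graham's law). Here √(M_NH₃/M_HBr) = √(17.03/80.91) = 0.4588.
With d_HBr + d_NH₃ = 83.3 cm, d_NH₃ = 83.3/(1 + 0.4588) = 57.10 cm.
d_HBr = 83.3 − 57.10 = 26.2 cm.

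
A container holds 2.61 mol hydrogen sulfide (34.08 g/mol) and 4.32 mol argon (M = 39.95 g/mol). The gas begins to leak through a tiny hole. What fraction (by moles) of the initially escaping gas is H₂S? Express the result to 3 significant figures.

0.395

Rate_i ∝ x_i/√M_i (Graham's law weighted by mole fraction), so the effusate composition follows n_i/√M_i.
Mole fraction of H₂S in the effusate = (n_H₂S/√M_H₂S) / (n_H₂S/√M_H₂S + n_Ar/√M_Ar)
= (2.61/√34.08) / (2.61/√34.08 + 4.32/√39.95) = 0.4471/(0.4471 + 0.6835) = 0.395.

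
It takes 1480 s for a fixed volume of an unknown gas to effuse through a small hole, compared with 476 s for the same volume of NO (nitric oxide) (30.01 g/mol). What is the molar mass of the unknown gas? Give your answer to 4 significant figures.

From Graham's law, t_X/t_NO = √(M_X/M_NO).
1480/476 = 3.109 = √(M_X/30.01)
M_X = 30.01 × 3.109² = 30.01 × 9.667 = 290.1 g/mol

290.1 g/mol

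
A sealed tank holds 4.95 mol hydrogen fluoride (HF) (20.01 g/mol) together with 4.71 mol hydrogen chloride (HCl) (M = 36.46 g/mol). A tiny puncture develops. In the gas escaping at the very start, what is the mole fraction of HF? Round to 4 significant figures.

0.5865

Each component's effusion rate ∝ (its partial pressure)·(1/√M) ∝ n_i/√M_i.
x_HF(eff) = (n_HF/√M_HF) / (n_HF/√M_HF + n_HCl/√M_HCl)
= (4.95/√20.01) / (4.95/√20.01 + 4.71/√36.46) = 1.107/(1.107 + 0.7800) = 0.5865.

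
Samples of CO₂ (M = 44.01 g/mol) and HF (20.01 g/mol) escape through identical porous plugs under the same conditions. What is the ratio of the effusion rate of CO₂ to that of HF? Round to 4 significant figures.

Using Graham's law: rate_CO₂/rate_HF = √(M_HF/M_CO₂) = √(20.01/44.01) = √0.4547 = 0.6743.

0.6743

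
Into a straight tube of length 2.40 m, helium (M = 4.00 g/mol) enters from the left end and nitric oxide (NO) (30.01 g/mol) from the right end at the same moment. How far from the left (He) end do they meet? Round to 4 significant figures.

In equal time, each gas travels a distance ∝ its rate ∝ 1/√M, so d_He/d_NO = √(M_NO/M_He) = √(30.01/4.00) = 2.739.
With d_He + d_NO = 2.40 m, d_NO = 2.40/(1 + 2.739) = 0.6419 m.
d_He = 2.40 − 0.6419 = 1.758 m.

1.758 m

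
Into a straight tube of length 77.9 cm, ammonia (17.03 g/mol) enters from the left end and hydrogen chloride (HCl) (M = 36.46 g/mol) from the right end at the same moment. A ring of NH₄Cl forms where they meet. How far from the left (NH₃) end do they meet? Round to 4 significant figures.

46.27 cm

The fronts meet when d_NH₃ + d_HCl = L with d_NH₃/d_HCl = √(M_HCl/M_NH₃) (Graham's law). Here √(M_HCl/M_NH₃) = √(36.46/17.03) = 1.463.
With d_NH₃ + d_HCl = 77.9 cm, d_HCl = 77.9/(1 + 1.463) = 31.63 cm.
d_NH₃ = 77.9 − 31.63 = 46.27 cm.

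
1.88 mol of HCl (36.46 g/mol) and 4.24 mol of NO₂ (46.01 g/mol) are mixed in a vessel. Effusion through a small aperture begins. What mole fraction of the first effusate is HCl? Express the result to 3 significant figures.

Effusion rate of each component ∝ n_i/√M_i (partial pressure × 1/√M).
x_HCl(eff) = (n_HCl/√M_HCl) / (n_HCl/√M_HCl + n_NO₂/√M_NO₂)
= (1.88/√36.46) / (1.88/√36.46 + 4.24/√46.01) = 0.3114/(0.3114 + 0.6251) = 0.332.

0.332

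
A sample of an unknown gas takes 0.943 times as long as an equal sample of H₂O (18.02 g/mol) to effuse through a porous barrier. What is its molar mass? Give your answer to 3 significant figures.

Since effusion rate ∝ 1/√M, t_X/t_H₂O = √(M_X/M_H₂O).
0.943 = √(M_X/18.02)
M_X = 18.02 × 0.943² = 18.02 × 0.8892 = 16.0 g/mol

16.0 g/mol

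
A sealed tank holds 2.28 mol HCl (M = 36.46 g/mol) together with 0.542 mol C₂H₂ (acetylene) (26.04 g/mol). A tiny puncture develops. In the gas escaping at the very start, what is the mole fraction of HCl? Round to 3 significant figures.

0.780

Rate_i ∝ x_i/√M_i (Graham's law weighted by mole fraction), so the effusate composition follows n_i/√M_i.
So x_HCl in the escaping gas = (n_HCl/√M_HCl) / Σ(n_i/√M_i)
= (2.28/√36.46) / (2.28/√36.46 + 0.542/√26.04) = 0.3776/(0.3776 + 0.1062) = 0.780.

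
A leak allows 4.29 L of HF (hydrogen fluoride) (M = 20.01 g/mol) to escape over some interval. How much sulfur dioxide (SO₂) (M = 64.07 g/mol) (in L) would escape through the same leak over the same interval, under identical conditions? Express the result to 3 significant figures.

By Graham's law, rate_SO₂/rate_HF = √(M_HF/M_SO₂) = √(20.01/64.07) = √0.3123 = 0.5589.
So the volume for SO₂ is 4.29 × 0.5589 = 2.40 L.

2.40 L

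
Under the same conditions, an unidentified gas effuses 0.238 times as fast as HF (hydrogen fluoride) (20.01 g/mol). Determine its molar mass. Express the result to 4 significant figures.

353.3 g/mol

Using Graham's law: rate_X/rate_HF = √(M_HF/M_X).
0.238 = √(20.01/M_X)
M_X = 20.01 / 0.238² = 20.01 / 0.05664 = 353.3 g/mol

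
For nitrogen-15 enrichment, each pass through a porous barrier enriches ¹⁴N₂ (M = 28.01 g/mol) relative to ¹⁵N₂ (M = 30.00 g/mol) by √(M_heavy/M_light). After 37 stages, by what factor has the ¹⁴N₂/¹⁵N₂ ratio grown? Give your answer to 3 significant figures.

3.56

Each stage multiplies the ratio by α = √(30.00/28.01), so after 37 stages the overall factor is α^37 = (30.00/28.01)^(37/2).
= 1.07105^(37/2) = 3.56.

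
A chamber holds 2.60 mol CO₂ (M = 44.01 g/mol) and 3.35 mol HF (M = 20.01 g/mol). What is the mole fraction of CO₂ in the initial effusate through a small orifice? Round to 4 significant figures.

Rate_i ∝ x_i/√M_i (Graham's law weighted by mole fraction), so the effusate composition follows n_i/√M_i.
x_CO₂(eff) = (n_CO₂/√M_CO₂) / (n_CO₂/√M_CO₂ + n_HF/√M_HF)
= (2.60/√44.01) / (2.60/√44.01 + 3.35/√20.01) = 0.3919/(0.3919 + 0.7489) = 0.3435.

0.3435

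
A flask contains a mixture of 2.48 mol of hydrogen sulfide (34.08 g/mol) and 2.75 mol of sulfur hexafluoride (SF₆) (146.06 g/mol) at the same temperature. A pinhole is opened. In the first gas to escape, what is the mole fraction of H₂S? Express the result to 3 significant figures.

Effusion rate of each component ∝ n_i/√M_i (partial pressure × 1/√M).
So x_H₂S in the escaping gas = (n_H₂S/√M_H₂S) / Σ(n_i/√M_i)
= (2.48/√34.08) / (2.48/√34.08 + 2.75/√146.06) = 0.4248/(0.4248 + 0.2275) = 0.651.

0.651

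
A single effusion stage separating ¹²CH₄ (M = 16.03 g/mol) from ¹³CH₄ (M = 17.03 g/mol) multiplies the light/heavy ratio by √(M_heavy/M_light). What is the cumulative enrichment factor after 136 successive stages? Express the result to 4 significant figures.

After 136 stages the ratio has grown by (√(17.03/16.03))^136 = (17.03/16.03)^(136/2).
= 1.06238^68 = 61.25.

61.25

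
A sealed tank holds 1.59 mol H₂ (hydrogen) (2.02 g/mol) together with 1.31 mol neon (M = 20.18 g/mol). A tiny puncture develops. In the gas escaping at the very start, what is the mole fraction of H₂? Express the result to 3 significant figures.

The effusion rate of species i is ∝ p_i/√M_i ∝ n_i/√M_i.
So x_H₂ in the escaping gas = (n_H₂/√M_H₂) / Σ(n_i/√M_i)
= (1.59/√2.02) / (1.59/√2.02 + 1.31/√20.18) = 1.119/(1.119 + 0.2916) = 0.793.

0.793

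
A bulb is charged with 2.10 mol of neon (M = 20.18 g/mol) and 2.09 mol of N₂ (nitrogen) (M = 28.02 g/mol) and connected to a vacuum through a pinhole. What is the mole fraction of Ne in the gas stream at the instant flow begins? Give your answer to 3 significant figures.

Each component's effusion rate ∝ (its partial pressure)·(1/√M) ∝ n_i/√M_i.
x_Ne(eff) = (n_Ne/√M_Ne) / (n_Ne/√M_Ne + n_N₂/√M_N₂)
= (2.10/√20.18) / (2.10/√20.18 + 2.09/√28.02) = 0.4675/(0.4675 + 0.3948) = 0.542.

0.542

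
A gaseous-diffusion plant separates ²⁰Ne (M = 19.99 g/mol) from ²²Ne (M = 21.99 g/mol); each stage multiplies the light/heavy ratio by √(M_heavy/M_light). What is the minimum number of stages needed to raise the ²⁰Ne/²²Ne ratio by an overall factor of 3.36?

Per stage α = (21.99/19.99)^(1/2) = 1.10005^0.5, giving ln α = 0.04768.
Need α^N ≥ 3.36 ⇒ N ≥ ln(3.36) / ln α = 1.212 / 0.04768 = 25.42.
So at least 26 stages are needed.

26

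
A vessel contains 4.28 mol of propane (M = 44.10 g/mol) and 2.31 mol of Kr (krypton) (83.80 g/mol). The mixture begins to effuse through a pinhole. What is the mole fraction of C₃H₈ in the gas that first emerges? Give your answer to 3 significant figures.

0.719

Rate_i ∝ x_i/√M_i (Graham's law weighted by mole fraction), so the effusate composition follows n_i/√M_i.
So x_C₃H₈ in the escaping gas = (n_C₃H₈/√M_C₃H₈) / Σ(n_i/√M_i)
= (4.28/√44.10) / (4.28/√44.10 + 2.31/√83.80) = 0.6445/(0.6445 + 0.2523) = 0.719.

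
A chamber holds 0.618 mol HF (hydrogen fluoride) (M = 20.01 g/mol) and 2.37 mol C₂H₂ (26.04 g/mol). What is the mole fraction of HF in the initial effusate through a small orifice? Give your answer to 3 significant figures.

The effusion rate of species i is ∝ p_i/√M_i ∝ n_i/√M_i.
So x_HF in the escaping gas = (n_HF/√M_HF) / Σ(n_i/√M_i)
= (0.618/√20.01) / (0.618/√20.01 + 2.37/√26.04) = 0.1382/(0.1382 + 0.4644) = 0.229.

0.229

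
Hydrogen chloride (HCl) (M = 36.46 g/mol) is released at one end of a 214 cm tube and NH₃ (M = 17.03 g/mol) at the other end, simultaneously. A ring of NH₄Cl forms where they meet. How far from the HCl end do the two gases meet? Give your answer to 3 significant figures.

The fronts meet when d_HCl + d_NH₃ = L with d_HCl/d_NH₃ = √(M_NH₃/M_HCl) (Graham's law). Here √(M_NH₃/M_HCl) = √(17.03/36.46) = 0.6834.
With d_HCl + d_NH₃ = 214 cm, d_NH₃ = 214/(1 + 0.6834) = 127.1 cm.
d_HCl = 214 − 127.1 = 86.9 cm.

86.9 cm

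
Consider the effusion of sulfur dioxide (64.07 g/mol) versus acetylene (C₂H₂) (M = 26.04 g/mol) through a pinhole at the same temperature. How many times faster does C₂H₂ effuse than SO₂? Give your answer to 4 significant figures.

From Graham's law, rate_C₂H₂/rate_SO₂ = √(M_SO₂/M_C₂H₂) = √(64.07/26.04) = √2.460 = 1.569.

1.569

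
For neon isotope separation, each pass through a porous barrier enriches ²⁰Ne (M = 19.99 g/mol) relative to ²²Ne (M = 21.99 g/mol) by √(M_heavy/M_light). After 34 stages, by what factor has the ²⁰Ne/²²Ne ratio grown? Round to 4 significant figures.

5.058

Overall factor = α^34 with α = √(21.99/19.99), i.e. (21.99/19.99)^(34/2).
= 1.10005^17 = 5.058.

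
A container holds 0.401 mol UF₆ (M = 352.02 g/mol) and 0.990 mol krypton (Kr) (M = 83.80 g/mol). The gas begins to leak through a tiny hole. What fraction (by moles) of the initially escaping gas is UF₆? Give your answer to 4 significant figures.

Rate_i ∝ x_i/√M_i (Graham's law weighted by mole fraction), so the effusate composition follows n_i/√M_i.
x_UF₆(eff) = (n_UF₆/√M_UF₆) / (n_UF₆/√M_UF₆ + n_Kr/√M_Kr)
= (0.401/√352.02) / (0.401/√352.02 + 0.990/√83.80) = 0.02137/(0.02137 + 0.1081) = 0.1650.

0.1650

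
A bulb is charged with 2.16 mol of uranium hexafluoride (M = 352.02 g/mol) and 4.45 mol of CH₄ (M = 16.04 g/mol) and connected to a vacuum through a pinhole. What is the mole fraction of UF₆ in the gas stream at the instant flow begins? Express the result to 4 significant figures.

0.09388

The effusion rate of species i is ∝ p_i/√M_i ∝ n_i/√M_i.
Mole fraction of UF₆ in the effusate = (n_UF₆/√M_UF₆) / (n_UF₆/√M_UF₆ + n_CH₄/√M_CH₄)
= (2.16/√352.02) / (2.16/√352.02 + 4.45/√16.04) = 0.1151/(0.1151 + 1.111) = 0.09388.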